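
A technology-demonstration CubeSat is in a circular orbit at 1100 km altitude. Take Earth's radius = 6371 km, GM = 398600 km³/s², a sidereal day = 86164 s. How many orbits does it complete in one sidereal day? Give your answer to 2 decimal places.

13.41

Semi-major axis a = 6371 + 1100 = 7471 km. Period T = 2π√(a³/μ) = 2π√(7471³/398600) = 6426.6 s = 107.11 min.
Orbits per sidereal day = 86164 / 6426.6 = 13.407.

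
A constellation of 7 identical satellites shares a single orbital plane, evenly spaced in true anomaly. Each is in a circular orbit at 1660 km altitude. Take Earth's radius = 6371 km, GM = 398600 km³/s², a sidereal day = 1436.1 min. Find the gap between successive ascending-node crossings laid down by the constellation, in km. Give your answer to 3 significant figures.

Semi-major axis a = 6371 + 1660 = 8031 km. Period T = 2π√(a³/μ) = 2π√(8031³/398600) = 7162.5 s = 119.38 min.
Single-satellite node shift = (7162.5/86166) × 360° = 29.92°.
With 7 satellites evenly phased, successive equator crossings are 29.92/7 = 4.275° apart.
That is 4.275 × 111.2 = 475 km at the equator.

475 km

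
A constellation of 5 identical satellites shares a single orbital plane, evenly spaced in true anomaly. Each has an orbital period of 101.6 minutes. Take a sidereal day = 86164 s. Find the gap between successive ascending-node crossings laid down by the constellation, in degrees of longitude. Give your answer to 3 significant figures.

5.09°

T = 101.6 min = 6096.0 s.
Single-satellite node shift = (6096.0/86164) × 360° = 25.47°.
With 5 satellites evenly phased, successive equator crossings are 25.47/5 = 5.094° apart.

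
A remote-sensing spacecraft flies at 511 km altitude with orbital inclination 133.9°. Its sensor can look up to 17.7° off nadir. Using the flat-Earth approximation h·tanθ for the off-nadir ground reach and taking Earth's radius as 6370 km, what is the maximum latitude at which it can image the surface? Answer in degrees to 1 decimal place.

47.6°

Retrograde orbit: the ground track reaches ±(180° − i) = ±(180 − 133.9) = ±46.1°.
Sensor half-swath on the ground ≈ 511·tan(17.7°) = 163 km = 1.47° of latitude.
Maximum observable latitude ≈ 46.1 + 1.47 = 47.6°.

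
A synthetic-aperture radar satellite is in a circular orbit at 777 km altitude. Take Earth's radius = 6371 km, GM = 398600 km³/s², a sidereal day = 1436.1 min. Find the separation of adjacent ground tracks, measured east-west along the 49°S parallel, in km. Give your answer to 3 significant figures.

Semi-major axis a = 6371 + 777 = 7148 km. Period T = 2π√(a³/μ) = 2π√(7148³/398600) = 6014.3 s = 100.24 min.
Node shift per orbit = (6014.3/86166) × 360° = 25.13°.
Equatorial spacing = 25.13 × 111.2 km/° = 2794 km.
At 49° latitude, spacing = 2794 × cos(49°) = 1833 km.

1830 km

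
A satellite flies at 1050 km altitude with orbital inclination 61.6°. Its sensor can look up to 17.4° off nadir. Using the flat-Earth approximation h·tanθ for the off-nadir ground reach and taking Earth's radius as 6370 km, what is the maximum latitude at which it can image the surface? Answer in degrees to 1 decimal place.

64.6°

For a prograde orbit the ground track reaches latitude ±i = ±61.6°.
Sensor half-swath on the ground ≈ 1050·tan(17.4°) = 329 km = 2.96° of latitude.
Maximum observable latitude ≈ 61.6 + 2.96 = 64.6°.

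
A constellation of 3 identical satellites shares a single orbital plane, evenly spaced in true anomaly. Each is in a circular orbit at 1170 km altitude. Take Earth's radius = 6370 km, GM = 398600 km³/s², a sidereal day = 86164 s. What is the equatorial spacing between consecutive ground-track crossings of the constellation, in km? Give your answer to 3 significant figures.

1010 km

Semi-major axis a = 6370 + 1170 = 7540 km. Period T = 2π√(a³/μ) = 2π√(7540³/398600) = 6515.8 s = 108.60 min.
Single-satellite node shift = (6515.8/86164) × 360° = 27.22°.
With 3 satellites evenly phased, successive equator crossings are 27.22/3 = 9.075° apart.
That is 9.075 × 111.2 = 1009 km at the equator.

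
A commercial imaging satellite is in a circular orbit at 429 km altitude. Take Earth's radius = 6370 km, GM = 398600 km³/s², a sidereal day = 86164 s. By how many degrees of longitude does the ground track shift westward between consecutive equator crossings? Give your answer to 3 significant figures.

23.3°

Semi-major axis a = 6370 + 429 = 6799 km. Period T = 2π√(a³/μ) = 2π√(6799³/398600) = 5579.3 s = 92.99 min.
During one orbit Earth rotates (5579.3 / 86164) × 360° = 23.31°.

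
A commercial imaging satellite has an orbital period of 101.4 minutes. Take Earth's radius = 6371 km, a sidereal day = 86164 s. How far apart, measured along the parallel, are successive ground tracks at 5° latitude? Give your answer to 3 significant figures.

2820 km

T = 101.4 min = 6084.0 s.
Node shift per orbit = (6084.0/86164) × 360° = 25.42°.
Equatorial spacing = 25.42 × 111.2 km/° = 2827 km.
At 5° latitude, spacing = 2827 × cos(5°) = 2816 km.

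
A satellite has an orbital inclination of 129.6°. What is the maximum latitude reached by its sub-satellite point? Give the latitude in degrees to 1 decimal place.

Retrograde orbit: the ground track reaches ±(180° − i) = ±(180 − 129.6) = ±50.4°.

50.4°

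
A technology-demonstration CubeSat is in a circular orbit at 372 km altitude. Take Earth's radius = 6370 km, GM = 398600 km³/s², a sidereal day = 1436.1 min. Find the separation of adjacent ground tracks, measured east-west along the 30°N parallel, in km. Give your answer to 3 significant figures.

2220 km

Semi-major axis a = 6370 + 372 = 6742 km. Period T = 2π√(a³/μ) = 2π√(6742³/398600) = 5509.3 s = 91.82 min.
Node shift per orbit = (5509.3/86166) × 360° = 23.02°.
Equatorial spacing = 23.02 × 111.2 km/° = 2559 km.
At 30° latitude, spacing = 2559 × cos(30°) = 2216 km.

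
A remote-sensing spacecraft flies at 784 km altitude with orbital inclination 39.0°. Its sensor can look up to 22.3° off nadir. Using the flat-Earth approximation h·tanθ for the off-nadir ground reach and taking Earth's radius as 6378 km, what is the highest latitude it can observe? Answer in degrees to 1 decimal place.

41.9°

For a prograde orbit the ground track reaches latitude ±i = ±39.0°.
Sensor half-swath on the ground ≈ 784·tan(22.3°) = 322 km = 2.89° of latitude.
Maximum observable latitude ≈ 39.0 + 2.89 = 41.9°.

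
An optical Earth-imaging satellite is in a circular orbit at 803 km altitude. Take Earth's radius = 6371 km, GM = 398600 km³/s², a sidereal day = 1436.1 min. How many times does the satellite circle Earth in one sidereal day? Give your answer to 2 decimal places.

Semi-major axis a = 6371 + 803 = 7174 km. Period T = 2π√(a³/μ) = 2π√(7174³/398600) = 6047.2 s = 100.79 min.
Orbits per sidereal day = 86166 / 6047.2 = 14.249.

14.25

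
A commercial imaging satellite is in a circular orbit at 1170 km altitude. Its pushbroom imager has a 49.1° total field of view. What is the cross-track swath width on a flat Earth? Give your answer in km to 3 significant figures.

Half-angle = 49.1°/2 = 24.55°.
Swath width ≈ 2h·tan(θ/2) = 2 × 1170 × tan(24.55°) = 1068.9 km.

1070 km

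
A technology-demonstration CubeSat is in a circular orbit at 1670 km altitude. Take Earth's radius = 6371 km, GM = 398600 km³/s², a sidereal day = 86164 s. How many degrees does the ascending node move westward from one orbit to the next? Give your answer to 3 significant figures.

30.0°

Semi-major axis a = 6371 + 1670 = 8041 km. Period T = 2π√(a³/μ) = 2π√(8041³/398600) = 7175.9 s = 119.60 min.
During one orbit Earth rotates (7175.9 / 86164) × 360° = 29.98°.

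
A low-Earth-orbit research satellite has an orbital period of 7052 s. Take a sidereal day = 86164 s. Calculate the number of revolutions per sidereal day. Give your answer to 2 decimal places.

Orbits per sidereal day = 86164 / 7052.0 = 12.218.

12.22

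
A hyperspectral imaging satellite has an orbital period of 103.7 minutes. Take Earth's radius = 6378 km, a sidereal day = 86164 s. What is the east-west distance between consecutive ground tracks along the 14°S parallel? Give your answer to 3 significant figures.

2810 km

T = 103.7 min = 6222.0 s.
Node shift per orbit = (6222.0/86164) × 360° = 26.00°.
Equatorial spacing = 26.00 × 111.3 km/° = 2894 km.
At 14° latitude, spacing = 2894 × cos(14°) = 2808 km.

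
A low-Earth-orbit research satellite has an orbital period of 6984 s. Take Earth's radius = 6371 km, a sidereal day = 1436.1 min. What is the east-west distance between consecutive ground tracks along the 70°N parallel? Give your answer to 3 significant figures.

Node shift per orbit = (6984.0/86166) × 360° = 29.18°.
Equatorial spacing = 29.18 × 111.2 km/° = 3245 km.
At 70° latitude, spacing = 3245 × cos(70°) = 1110 km.

1110 km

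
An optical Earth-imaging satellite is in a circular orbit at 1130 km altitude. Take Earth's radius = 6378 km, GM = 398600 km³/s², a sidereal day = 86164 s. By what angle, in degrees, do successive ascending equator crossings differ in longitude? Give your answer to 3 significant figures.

Semi-major axis a = 6378 + 1130 = 7508 km. Period T = 2π√(a³/μ) = 2π√(7508³/398600) = 6474.4 s = 107.91 min.
During one orbit Earth rotates (6474.4 / 86164) × 360° = 27.05°.

27.1°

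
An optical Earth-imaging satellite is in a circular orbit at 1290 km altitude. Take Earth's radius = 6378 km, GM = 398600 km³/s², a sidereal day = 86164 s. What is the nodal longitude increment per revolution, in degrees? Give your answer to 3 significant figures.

27.9°

Semi-major axis a = 6378 + 1290 = 7668 km. Period T = 2π√(a³/μ) = 2π√(7668³/398600) = 6682.4 s = 111.37 min.
During one orbit Earth rotates (6682.4 / 86164) × 360° = 27.92°.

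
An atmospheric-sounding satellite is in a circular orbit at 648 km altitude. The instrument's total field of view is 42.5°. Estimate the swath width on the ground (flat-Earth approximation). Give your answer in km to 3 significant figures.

Half-angle = 42.5°/2 = 21.25°.
Swath width ≈ 2h·tan(θ/2) = 2 × 648 × tan(21.25°) = 504.0 km.

504 km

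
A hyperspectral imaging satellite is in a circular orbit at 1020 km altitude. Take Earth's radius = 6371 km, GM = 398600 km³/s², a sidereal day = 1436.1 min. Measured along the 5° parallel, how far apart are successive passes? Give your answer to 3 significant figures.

2930 km

Semi-major axis a = 6371 + 1020 = 7391 km. Period T = 2π√(a³/μ) = 2π√(7391³/398600) = 6323.6 s = 105.39 min.
Node shift per orbit = (6323.6/86166) × 360° = 26.42°.
Equatorial spacing = 26.42 × 111.2 km/° = 2938 km.
At 5° latitude, spacing = 2938 × cos(5°) = 2927 km.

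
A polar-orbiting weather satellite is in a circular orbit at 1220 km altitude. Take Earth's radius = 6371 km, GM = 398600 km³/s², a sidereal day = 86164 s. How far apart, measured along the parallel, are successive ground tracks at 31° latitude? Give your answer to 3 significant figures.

Semi-major axis a = 6371 + 1220 = 7591 km. Period T = 2π√(a³/μ) = 2π√(7591³/398600) = 6582.0 s = 109.70 min.
Node shift per orbit = (6582.0/86164) × 360° = 27.50°.
Equatorial spacing = 27.50 × 111.2 km/° = 3058 km.
At 31° latitude, spacing = 3058 × cos(31°) = 2621 km.

2620 km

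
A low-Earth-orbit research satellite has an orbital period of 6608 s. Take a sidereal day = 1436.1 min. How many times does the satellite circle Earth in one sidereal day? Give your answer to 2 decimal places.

Orbits per sidereal day = 86166 / 6608.0 = 13.040.

13.04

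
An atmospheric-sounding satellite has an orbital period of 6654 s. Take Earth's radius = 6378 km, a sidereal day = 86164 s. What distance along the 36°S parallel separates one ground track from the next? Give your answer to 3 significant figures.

2500 km

Node shift per orbit = (6654.0/86164) × 360° = 27.80°.
Equatorial spacing = 27.80 × 111.3 km/° = 3095 km.
At 36° latitude, spacing = 3095 × cos(36°) = 2504 km.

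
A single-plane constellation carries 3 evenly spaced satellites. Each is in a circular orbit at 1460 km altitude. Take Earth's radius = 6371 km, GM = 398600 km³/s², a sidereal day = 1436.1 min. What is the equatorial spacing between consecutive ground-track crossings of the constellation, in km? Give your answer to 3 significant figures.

Semi-major axis a = 6371 + 1460 = 7831 km. Period T = 2π√(a³/μ) = 2π√(7831³/398600) = 6896.6 s = 114.94 min.
Single-satellite node shift = (6896.6/86166) × 360° = 28.81°.
With 3 satellites evenly phased, successive equator crossings are 28.81/3 = 9.605° apart.
That is 9.605 × 111.2 = 1068 km at the equator.

1070 km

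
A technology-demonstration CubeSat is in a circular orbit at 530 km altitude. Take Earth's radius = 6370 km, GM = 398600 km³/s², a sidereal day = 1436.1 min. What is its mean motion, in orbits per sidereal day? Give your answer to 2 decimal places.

Semi-major axis a = 6370 + 530 = 6900 km. Period T = 2π√(a³/μ) = 2π√(6900³/398600) = 5704.1 s = 95.07 min.
Orbits per sidereal day = 86166 / 5704.1 = 15.106.

15.11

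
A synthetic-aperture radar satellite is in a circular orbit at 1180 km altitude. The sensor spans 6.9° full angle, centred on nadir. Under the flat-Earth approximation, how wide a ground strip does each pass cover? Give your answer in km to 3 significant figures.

Half-angle = 6.9°/2 = 3.45°.
Swath width ≈ 2h·tan(θ/2) = 2 × 1180 × tan(3.45°) = 142.3 km.

142 km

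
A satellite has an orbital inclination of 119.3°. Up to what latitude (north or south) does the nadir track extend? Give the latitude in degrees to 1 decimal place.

60.7°

Retrograde orbit: the ground track reaches ±(180° − i) = ±(180 − 119.3) = ±60.7°.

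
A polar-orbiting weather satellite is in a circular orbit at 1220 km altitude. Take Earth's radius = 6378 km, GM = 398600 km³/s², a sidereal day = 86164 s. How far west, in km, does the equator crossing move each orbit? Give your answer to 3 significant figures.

Semi-major axis a = 6378 + 1220 = 7598 km. Period T = 2π√(a³/μ) = 2π√(7598³/398600) = 6591.1 s = 109.85 min.
During one orbit Earth rotates (6591.1 / 86164) × 360° = 27.54°.
At the equator that is 27.54° × (2π·6378/360) km/° = 27.54 × 111.3 = 3065 km.

3070 km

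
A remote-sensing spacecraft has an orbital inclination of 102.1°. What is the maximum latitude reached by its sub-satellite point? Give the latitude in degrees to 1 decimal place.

Retrograde orbit: the ground track reaches ±(180° − i) = ±(180 − 102.1) = ±77.9°.

77.9°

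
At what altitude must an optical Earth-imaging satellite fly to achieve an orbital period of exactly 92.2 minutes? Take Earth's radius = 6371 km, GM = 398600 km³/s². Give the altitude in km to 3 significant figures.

390 km

T = 92.2 min = 5532.0 s.
From T = 2π√(a³/μ): a = (μ T²/4π²)^(1/3) = (398600 × 5532.0² / 4π²)^(1/3) = 6761 km.
Altitude h = a − R = 6761 − 6371 = 390 km.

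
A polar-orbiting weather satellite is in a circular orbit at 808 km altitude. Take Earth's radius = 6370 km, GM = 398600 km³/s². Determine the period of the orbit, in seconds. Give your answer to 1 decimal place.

6052.2 seconds

Semi-major axis a = 6370 + 808 = 7178 km. Period T = 2π√(a³/μ) = 2π√(7178³/398600) = 6052.2 s = 100.87 min.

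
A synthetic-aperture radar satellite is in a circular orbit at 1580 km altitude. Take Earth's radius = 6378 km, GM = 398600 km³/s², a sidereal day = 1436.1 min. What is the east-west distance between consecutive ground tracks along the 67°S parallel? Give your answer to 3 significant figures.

1280 km

Semi-major axis a = 6378 + 1580 = 7958 km. Period T = 2π√(a³/μ) = 2π√(7958³/398600) = 7065.1 s = 117.75 min.
Node shift per orbit = (7065.1/86166) × 360° = 29.52°.
Equatorial spacing = 29.52 × 111.3 km/° = 3286 km.
At 67° latitude, spacing = 3286 × cos(67°) = 1284 km.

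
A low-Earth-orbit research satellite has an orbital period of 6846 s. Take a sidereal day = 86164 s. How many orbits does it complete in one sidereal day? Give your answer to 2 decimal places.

12.59

Orbits per sidereal day = 86164 / 6846.0 = 12.586.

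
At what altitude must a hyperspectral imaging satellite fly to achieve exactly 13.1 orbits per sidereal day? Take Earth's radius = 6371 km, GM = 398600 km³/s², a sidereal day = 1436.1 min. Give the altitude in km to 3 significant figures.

1220 km

Required period T = 86166 / 13.1 = 6577.6 s.
From T = 2π√(a³/μ): a = (μ T²/4π²)^(1/3) = (398600 × 6577.6² / 4π²)^(1/3) = 7588 km.
Altitude h = a − R = 7588 − 6371 = 1217 km.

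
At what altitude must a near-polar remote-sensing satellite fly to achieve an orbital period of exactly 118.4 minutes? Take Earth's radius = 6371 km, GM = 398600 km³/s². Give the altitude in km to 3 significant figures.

T = 118.4 min = 7104.0 s.
From T = 2π√(a³/μ): a = (μ T²/4π²)^(1/3) = (398600 × 7104.0² / 4π²)^(1/3) = 7987 km.
Altitude h = a − R = 7987 − 6371 = 1616 km.

1620 km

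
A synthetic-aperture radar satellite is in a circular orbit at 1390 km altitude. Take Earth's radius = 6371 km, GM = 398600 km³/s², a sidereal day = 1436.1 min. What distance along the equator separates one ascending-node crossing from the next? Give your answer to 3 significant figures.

Semi-major axis a = 6371 + 1390 = 7761 km. Period T = 2π√(a³/μ) = 2π√(7761³/398600) = 6804.4 s = 113.41 min.
During one orbit Earth rotates (6804.4 / 86166) × 360° = 28.43°.
At the equator that is 28.43° × (2π·6371/360) km/° = 28.43 × 111.2 = 3161 km.

3160 km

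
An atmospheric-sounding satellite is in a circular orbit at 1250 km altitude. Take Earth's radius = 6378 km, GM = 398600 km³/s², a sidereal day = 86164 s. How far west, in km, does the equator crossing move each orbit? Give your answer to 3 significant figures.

Semi-major axis a = 6378 + 1250 = 7628 km. Period T = 2π√(a³/μ) = 2π√(7628³/398600) = 6630.2 s = 110.50 min.
During one orbit Earth rotates (6630.2 / 86164) × 360° = 27.70°.
At the equator that is 27.70° × (2π·6378/360) km/° = 27.70 × 111.3 = 3084 km.

3080 km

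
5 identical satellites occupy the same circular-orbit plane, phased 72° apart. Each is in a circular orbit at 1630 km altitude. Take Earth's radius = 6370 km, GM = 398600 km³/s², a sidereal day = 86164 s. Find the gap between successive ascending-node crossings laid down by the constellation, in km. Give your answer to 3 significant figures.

662 km

Semi-major axis a = 6370 + 1630 = 8000 km. Period T = 2π√(a³/μ) = 2π√(8000³/398600) = 7121.1 s = 118.68 min.
Single-satellite node shift = (7121.1/86164) × 360° = 29.75°.
With 5 satellites evenly phased, successive equator crossings are 29.75/5 = 5.950° apart.
That is 5.950 × 111.2 = 662 km at the equator.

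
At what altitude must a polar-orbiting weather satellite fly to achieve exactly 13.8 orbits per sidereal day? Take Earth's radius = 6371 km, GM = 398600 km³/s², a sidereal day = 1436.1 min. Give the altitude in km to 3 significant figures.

Required period T = 86166 / 13.8 = 6243.9 s.
From T = 2π√(a³/μ): a = (μ T²/4π²)^(1/3) = (398600 × 6243.9² / 4π²)^(1/3) = 7329 km.
Altitude h = a − R = 7329 − 6371 = 958 km.

958 km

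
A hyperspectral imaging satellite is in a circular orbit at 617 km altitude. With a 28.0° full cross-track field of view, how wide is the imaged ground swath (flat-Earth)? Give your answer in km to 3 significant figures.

308 km

Half-angle = 28.0°/2 = 14°.
Swath width ≈ 2h·tan(θ/2) = 2 × 617 × tan(14°) = 307.7 km.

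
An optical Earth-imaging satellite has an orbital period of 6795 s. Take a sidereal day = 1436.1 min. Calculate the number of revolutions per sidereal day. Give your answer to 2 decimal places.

Orbits per sidereal day = 86166 / 6795.0 = 12.681.

12.68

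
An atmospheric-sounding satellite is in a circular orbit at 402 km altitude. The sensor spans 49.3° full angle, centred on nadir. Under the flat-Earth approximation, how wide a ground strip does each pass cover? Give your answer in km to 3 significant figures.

369 km

Half-angle = 49.3°/2 = 24.65°.
Swath width ≈ 2h·tan(θ/2) = 2 × 402 × tan(24.65°) = 368.9 km.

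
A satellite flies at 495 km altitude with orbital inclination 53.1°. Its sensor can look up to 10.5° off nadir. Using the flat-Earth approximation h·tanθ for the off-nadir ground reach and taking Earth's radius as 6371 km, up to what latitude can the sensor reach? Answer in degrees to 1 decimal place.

For a prograde orbit the ground track reaches latitude ±i = ±53.1°.
Sensor half-swath on the ground ≈ 495·tan(10.5°) = 92 km = 0.83° of latitude.
Maximum observable latitude ≈ 53.1 + 0.83 = 53.9°.

53.9°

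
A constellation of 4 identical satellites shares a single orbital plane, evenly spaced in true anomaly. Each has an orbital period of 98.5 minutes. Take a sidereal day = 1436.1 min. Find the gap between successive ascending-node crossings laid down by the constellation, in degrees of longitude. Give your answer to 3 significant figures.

T = 98.5 min = 5910.0 s.
Single-satellite node shift = (5910.0/86166) × 360° = 24.69°.
With 4 satellites evenly phased, successive equator crossings are 24.69/4 = 6.173° apart.

6.17°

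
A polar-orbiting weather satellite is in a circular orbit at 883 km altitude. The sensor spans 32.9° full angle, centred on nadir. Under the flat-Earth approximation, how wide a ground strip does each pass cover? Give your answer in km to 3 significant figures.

Half-angle = 32.9°/2 = 16.45°.
Swath width ≈ 2h·tan(θ/2) = 2 × 883 × tan(16.45°) = 521.4 km.

521 km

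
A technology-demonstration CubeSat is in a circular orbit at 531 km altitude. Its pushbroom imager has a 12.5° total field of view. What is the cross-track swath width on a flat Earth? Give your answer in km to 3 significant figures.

Half-angle = 12.5°/2 = 6.25°.
Swath width ≈ 2h·tan(θ/2) = 2 × 531 × tan(6.25°) = 116.3 km.

116 km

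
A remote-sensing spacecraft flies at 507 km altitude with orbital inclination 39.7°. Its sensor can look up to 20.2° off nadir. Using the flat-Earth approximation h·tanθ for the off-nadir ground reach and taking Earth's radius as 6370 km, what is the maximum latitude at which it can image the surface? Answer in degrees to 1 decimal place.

41.4°

For a prograde orbit the ground track reaches latitude ±i = ±39.7°.
Sensor half-swath on the ground ≈ 507·tan(20.2°) = 187 km = 1.68° of latitude.
Maximum observable latitude ≈ 39.7 + 1.68 = 41.4°.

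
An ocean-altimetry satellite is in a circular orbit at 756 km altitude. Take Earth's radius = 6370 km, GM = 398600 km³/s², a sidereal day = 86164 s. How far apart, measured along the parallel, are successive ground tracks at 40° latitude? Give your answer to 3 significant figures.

2130 km

Semi-major axis a = 6370 + 756 = 7126 km. Period T = 2π√(a³/μ) = 2π√(7126³/398600) = 5986.6 s = 99.78 min.
Node shift per orbit = (5986.6/86164) × 360° = 25.01°.
Equatorial spacing = 25.01 × 111.2 km/° = 2781 km.
At 40° latitude, spacing = 2781 × cos(40°) = 2130 km.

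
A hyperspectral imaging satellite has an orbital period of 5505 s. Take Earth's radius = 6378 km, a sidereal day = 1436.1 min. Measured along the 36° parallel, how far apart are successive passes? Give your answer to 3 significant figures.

Node shift per orbit = (5505.0/86166) × 360° = 23.00°.
Equatorial spacing = 23.00 × 111.3 km/° = 2560 km.
At 36° latitude, spacing = 2560 × cos(36°) = 2071 km.

2070 km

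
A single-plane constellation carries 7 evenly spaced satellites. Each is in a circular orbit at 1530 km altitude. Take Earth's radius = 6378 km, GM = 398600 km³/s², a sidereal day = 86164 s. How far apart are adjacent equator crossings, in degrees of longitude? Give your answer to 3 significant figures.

4.18°

Semi-major axis a = 6378 + 1530 = 7908 km. Period T = 2π√(a³/μ) = 2π√(7908³/398600) = 6998.6 s = 116.64 min.
Single-satellite node shift = (6998.6/86164) × 360° = 29.24°.
With 7 satellites evenly phased, successive equator crossings are 29.24/7 = 4.177° apart.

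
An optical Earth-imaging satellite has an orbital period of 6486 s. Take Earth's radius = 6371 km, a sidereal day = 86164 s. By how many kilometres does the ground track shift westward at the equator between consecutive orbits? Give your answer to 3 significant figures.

During one orbit Earth rotates (6486.0 / 86164) × 360° = 27.10°.
At the equator that is 27.10° × (2π·6371/360) km/° = 27.10 × 111.2 = 3013 km.

3010 km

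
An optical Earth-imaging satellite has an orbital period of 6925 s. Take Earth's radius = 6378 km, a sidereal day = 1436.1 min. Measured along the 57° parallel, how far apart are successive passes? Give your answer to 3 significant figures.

Node shift per orbit = (6925.0/86166) × 360° = 28.93°.
Equatorial spacing = 28.93 × 111.3 km/° = 3221 km.
At 57° latitude, spacing = 3221 × cos(57°) = 1754 km.

1750 km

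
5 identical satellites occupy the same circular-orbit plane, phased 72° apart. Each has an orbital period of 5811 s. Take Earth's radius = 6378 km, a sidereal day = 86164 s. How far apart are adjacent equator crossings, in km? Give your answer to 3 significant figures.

Single-satellite node shift = (5811.0/86164) × 360° = 24.28°.
With 5 satellites evenly phased, successive equator crossings are 24.28/5 = 4.856° apart.
That is 4.856 × 111.3 = 541 km at the equator.

541 km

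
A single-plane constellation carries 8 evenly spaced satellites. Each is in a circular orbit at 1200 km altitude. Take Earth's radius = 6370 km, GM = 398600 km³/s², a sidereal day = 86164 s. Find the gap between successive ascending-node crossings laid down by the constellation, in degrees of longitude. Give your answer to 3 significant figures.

3.42°

Semi-major axis a = 6370 + 1200 = 7570 km. Period T = 2π√(a³/μ) = 2π√(7570³/398600) = 6554.7 s = 109.25 min.
Single-satellite node shift = (6554.7/86164) × 360° = 27.39°.
With 8 satellites evenly phased, successive equator crossings are 27.39/8 = 3.423° apart.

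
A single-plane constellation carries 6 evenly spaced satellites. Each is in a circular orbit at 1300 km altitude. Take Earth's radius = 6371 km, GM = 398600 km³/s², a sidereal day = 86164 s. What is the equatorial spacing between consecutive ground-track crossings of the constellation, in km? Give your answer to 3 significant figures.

518 km

Semi-major axis a = 6371 + 1300 = 7671 km. Period T = 2π√(a³/μ) = 2π√(7671³/398600) = 6686.4 s = 111.44 min.
Single-satellite node shift = (6686.4/86164) × 360° = 27.94°.
With 6 satellites evenly phased, successive equator crossings are 27.94/6 = 4.656° apart.
That is 4.656 × 111.2 = 518 km at the equator.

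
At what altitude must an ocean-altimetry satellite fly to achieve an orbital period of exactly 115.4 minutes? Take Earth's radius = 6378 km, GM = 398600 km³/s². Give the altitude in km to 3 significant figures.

1470 km

T = 115.4 min = 6924.0 s.
From T = 2π√(a³/μ): a = (μ T²/4π²)^(1/3) = (398600 × 6924.0² / 4π²)^(1/3) = 7852 km.
Altitude h = a − R = 7852 − 6378 = 1474 km.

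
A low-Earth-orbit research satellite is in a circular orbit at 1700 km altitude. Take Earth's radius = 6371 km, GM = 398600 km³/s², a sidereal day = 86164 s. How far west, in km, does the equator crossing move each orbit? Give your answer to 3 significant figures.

3350 km

Semi-major axis a = 6371 + 1700 = 8071 km. Period T = 2π√(a³/μ) = 2π√(8071³/398600) = 7216.1 s = 120.27 min.
During one orbit Earth rotates (7216.1 / 86164) × 360° = 30.15°.
At the equator that is 30.15° × (2π·6371/360) km/° = 30.15 × 111.2 = 3352 km.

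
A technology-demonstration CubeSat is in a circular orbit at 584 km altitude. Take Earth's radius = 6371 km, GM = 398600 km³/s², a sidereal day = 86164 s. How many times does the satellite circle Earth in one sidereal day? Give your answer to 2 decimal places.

Semi-major axis a = 6371 + 584 = 6955 km. Period T = 2π√(a³/μ) = 2π√(6955³/398600) = 5772.4 s = 96.21 min.
Orbits per sidereal day = 86164 / 5772.4 = 14.927.

14.93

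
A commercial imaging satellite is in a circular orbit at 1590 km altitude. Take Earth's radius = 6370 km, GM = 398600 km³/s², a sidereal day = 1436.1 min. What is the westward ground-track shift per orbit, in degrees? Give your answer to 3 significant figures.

29.5°

Semi-major axis a = 6370 + 1590 = 7960 km. Period T = 2π√(a³/μ) = 2π√(7960³/398600) = 7067.7 s = 117.80 min.
During one orbit Earth rotates (7067.7 / 86166) × 360° = 29.53°.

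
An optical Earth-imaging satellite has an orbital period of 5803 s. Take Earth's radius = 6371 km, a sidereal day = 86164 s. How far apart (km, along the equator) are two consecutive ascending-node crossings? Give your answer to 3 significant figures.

2700 km

During one orbit Earth rotates (5803.0 / 86164) × 360° = 24.25°.
At the equator that is 24.25° × (2π·6371/360) km/° = 24.25 × 111.2 = 2696 km.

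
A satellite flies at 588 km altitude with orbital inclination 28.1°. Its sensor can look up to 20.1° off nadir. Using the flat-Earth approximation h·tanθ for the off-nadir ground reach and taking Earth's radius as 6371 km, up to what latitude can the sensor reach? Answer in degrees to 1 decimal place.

For a prograde orbit the ground track reaches latitude ±i = ±28.1°.
Sensor half-swath on the ground ≈ 588·tan(20.1°) = 215 km = 1.94° of latitude.
Maximum observable latitude ≈ 28.1 + 1.94 = 30.0°.

30.0°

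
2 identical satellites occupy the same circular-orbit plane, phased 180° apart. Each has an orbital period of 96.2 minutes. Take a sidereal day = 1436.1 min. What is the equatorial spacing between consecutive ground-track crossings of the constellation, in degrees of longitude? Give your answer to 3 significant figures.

T = 96.2 min = 5772.0 s.
Single-satellite node shift = (5772.0/86166) × 360° = 24.12°.
With 2 satellites evenly phased, successive equator crossings are 24.12/2 = 12.058° apart.

12.1°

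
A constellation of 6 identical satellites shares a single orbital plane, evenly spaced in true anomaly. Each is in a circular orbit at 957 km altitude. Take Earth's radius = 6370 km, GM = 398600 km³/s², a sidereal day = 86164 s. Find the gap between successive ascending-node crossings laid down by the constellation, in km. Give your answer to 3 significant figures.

483 km

Semi-major axis a = 6370 + 957 = 7327 km. Period T = 2π√(a³/μ) = 2π√(7327³/398600) = 6241.7 s = 104.03 min.
Single-satellite node shift = (6241.7/86164) × 360° = 26.08°.
With 6 satellites evenly phased, successive equator crossings are 26.08/6 = 4.346° apart.
That is 4.346 × 111.2 = 483 km at the equator.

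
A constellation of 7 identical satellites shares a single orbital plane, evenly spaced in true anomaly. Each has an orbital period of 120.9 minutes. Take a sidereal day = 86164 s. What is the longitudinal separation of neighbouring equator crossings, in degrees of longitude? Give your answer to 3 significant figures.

4.33°

T = 120.9 min = 7254.0 s.
Single-satellite node shift = (7254.0/86164) × 360° = 30.31°.
With 7 satellites evenly phased, successive equator crossings are 30.31/7 = 4.330° apart.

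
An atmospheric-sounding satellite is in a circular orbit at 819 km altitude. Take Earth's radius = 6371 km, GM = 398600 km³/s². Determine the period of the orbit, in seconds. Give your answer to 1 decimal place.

6067.4 seconds

Semi-major axis a = 6371 + 819 = 7190 km. Period T = 2π√(a³/μ) = 2π√(7190³/398600) = 6067.4 s = 101.12 min.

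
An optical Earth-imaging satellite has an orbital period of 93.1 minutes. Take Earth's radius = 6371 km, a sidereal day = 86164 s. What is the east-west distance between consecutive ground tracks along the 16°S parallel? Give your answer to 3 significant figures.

T = 93.1 min = 5586.0 s.
Node shift per orbit = (5586.0/86164) × 360° = 23.34°.
Equatorial spacing = 23.34 × 111.2 km/° = 2595 km.
At 16° latitude, spacing = 2595 × cos(16°) = 2495 km.

2490 km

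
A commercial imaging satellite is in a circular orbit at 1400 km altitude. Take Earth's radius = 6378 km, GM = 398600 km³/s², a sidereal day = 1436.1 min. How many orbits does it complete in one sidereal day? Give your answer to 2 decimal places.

12.62

Semi-major axis a = 6378 + 1400 = 7778 km. Period T = 2π√(a³/μ) = 2π√(7778³/398600) = 6826.7 s = 113.78 min.
Orbits per sidereal day = 86166 / 6826.7 = 12.622.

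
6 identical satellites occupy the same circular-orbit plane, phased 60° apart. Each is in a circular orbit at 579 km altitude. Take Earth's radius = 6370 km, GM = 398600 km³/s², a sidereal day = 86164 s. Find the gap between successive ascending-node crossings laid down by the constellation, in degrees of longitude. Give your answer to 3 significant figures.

Semi-major axis a = 6370 + 579 = 6949 km. Period T = 2π√(a³/μ) = 2π√(6949³/398600) = 5764.9 s = 96.08 min.
Single-satellite node shift = (5764.9/86164) × 360° = 24.09°.
With 6 satellites evenly phased, successive equator crossings are 24.09/6 = 4.014° apart.

4.01°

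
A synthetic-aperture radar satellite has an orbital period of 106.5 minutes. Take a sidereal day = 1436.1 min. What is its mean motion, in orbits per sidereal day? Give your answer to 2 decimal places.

T = 106.5 min = 6390.0 s.
Orbits per sidereal day = 86166 / 6390.0 = 13.485.

13.48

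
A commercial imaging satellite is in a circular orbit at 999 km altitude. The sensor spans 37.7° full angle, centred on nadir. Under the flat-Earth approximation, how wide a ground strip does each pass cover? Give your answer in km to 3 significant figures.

682 km

Half-angle = 37.7°/2 = 18.85°.
Swath width ≈ 2h·tan(θ/2) = 2 × 999 × tan(18.85°) = 682.1 km.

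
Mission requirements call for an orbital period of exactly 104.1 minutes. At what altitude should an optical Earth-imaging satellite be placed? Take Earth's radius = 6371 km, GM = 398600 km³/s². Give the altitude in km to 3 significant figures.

959 km

T = 104.1 min = 6246.0 s.
From T = 2π√(a³/μ): a = (μ T²/4π²)^(1/3) = (398600 × 6246.0² / 4π²)^(1/3) = 7330 km.
Altitude h = a − R = 7330 − 6371 = 959 km.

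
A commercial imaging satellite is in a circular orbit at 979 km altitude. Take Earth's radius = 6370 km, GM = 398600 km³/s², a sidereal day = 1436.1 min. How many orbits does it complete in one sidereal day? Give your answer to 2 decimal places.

13.74

Semi-major axis a = 6370 + 979 = 7349 km. Period T = 2π√(a³/μ) = 2π√(7349³/398600) = 6269.8 s = 104.50 min.
Orbits per sidereal day = 86166 / 6269.8 = 13.743.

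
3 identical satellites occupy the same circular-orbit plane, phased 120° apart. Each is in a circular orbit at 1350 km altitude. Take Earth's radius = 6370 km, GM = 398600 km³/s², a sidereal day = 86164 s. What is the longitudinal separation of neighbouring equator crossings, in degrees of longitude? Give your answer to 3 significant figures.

Semi-major axis a = 6370 + 1350 = 7720 km. Period T = 2π√(a³/μ) = 2π√(7720³/398600) = 6750.5 s = 112.51 min.
Single-satellite node shift = (6750.5/86164) × 360° = 28.20°.
With 3 satellites evenly phased, successive equator crossings are 28.20/3 = 9.401° apart.

9.40°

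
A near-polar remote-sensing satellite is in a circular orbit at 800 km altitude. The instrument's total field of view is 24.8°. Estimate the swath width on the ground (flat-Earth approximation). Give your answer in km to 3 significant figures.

352 km

Half-angle = 24.8°/2 = 12.4°.
Swath width ≈ 2h·tan(θ/2) = 2 × 800 × tan(12.4°) = 351.8 km.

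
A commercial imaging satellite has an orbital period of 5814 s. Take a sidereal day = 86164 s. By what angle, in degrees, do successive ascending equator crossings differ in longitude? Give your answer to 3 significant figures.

During one orbit Earth rotates (5814.0 / 86164) × 360° = 24.29°.

24.3°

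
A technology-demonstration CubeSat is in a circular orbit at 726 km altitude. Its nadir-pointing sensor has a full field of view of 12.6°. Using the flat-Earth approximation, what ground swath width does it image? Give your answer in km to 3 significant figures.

160 km

Half-angle = 12.6°/2 = 6.3°.
Swath width ≈ 2h·tan(θ/2) = 2 × 726 × tan(6.3°) = 160.3 km.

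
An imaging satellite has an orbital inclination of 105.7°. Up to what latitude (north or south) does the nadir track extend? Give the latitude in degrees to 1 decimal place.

74.3°

Retrograde orbit: the ground track reaches ±(180° − i) = ±(180 − 105.7) = ±74.3°.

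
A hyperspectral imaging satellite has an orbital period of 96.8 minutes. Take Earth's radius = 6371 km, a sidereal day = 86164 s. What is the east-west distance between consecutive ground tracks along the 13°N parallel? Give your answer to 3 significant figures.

2630 km

T = 96.8 min = 5808.0 s.
Node shift per orbit = (5808.0/86164) × 360° = 24.27°.
Equatorial spacing = 24.27 × 111.2 km/° = 2698 km.
At 13° latitude, spacing = 2698 × cos(13°) = 2629 km.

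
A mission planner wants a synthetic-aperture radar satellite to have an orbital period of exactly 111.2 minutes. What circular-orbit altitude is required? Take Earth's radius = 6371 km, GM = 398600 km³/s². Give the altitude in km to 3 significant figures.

T = 111.2 min = 6672.0 s.
From T = 2π√(a³/μ): a = (μ T²/4π²)^(1/3) = (398600 × 6672.0² / 4π²)^(1/3) = 7660 km.
Altitude h = a − R = 7660 − 6371 = 1289 km.

1290 km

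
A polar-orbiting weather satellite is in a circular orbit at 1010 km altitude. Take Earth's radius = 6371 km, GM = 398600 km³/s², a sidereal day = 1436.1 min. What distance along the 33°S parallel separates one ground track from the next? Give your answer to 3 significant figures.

2460 km

Semi-major axis a = 6371 + 1010 = 7381 km. Period T = 2π√(a³/μ) = 2π√(7381³/398600) = 6310.8 s = 105.18 min.
Node shift per orbit = (6310.8/86166) × 360° = 26.37°.
Equatorial spacing = 26.37 × 111.2 km/° = 2932 km.
At 33° latitude, spacing = 2932 × cos(33°) = 2459 km.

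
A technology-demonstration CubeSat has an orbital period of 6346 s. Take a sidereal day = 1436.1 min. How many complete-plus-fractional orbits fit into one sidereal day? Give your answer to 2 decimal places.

13.58

Orbits per sidereal day = 86166 / 6346.0 = 13.578.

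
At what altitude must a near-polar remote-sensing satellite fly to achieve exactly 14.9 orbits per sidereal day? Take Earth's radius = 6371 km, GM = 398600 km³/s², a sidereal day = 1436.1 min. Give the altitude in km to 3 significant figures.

Required period T = 86166 / 14.9 = 5783.0 s.
From T = 2π√(a³/μ): a = (μ T²/4π²)^(1/3) = (398600 × 5783.0² / 4π²)^(1/3) = 6963 km.
Altitude h = a − R = 6963 − 6371 = 592 km.

592 km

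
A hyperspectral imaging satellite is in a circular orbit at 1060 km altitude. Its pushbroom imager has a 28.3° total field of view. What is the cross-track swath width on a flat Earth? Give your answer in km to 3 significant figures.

Half-angle = 28.3°/2 = 14.15°.
Swath width ≈ 2h·tan(θ/2) = 2 × 1060 × tan(14.15°) = 534.5 km.

534 km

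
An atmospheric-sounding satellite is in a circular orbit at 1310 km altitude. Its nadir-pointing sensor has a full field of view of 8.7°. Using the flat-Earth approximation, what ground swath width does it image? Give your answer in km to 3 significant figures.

199 km

Half-angle = 8.7°/2 = 4.35°.
Swath width ≈ 2h·tan(θ/2) = 2 × 1310 × tan(4.35°) = 199.3 km.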